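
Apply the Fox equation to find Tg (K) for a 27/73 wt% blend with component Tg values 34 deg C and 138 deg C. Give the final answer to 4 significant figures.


1/Tg = w1/Tg1 + w2/Tg2 (in Kelvin)
Tg1 = 307.15 K, Tg2 = 411.15 K
1/Tg = 0.27/307.15 + 0.73/411.15
Tg = 376.7 K


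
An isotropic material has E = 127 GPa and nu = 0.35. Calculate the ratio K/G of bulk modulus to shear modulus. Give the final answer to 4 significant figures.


G = E / (2*(1+nu))
G = 127 / (2*(1+0.35)) = 47.037 GPa
K = E / (3*(1-2*nu))
K = 127 / (3*(1-2*0.35)) = 141.111 GPa
K/G = 141.111 / 47.037 = 3


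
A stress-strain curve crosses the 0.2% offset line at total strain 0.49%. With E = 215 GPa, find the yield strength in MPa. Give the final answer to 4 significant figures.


Offset strain = 0.002
Elastic strain at yield = total_strain - offset = 4.9e-03 - 0.002 = 2.9e-03
sigma_y = E * elastic_strain = 215000 * 2.9e-03
sigma_y = 623.5 MPa


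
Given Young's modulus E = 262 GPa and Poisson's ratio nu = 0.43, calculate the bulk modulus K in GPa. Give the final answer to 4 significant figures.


K = E / (3*(1-2*nu))
K = 262 / (3*(1-2*0.43))
K = 623.8 GPa


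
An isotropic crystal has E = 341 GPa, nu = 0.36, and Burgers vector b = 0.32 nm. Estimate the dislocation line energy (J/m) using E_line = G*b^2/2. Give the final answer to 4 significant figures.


Step 1: G = E / (2*(1+nu))
G = 341 / (2*(1+0.36)) = 125.368 GPa = 1.25368e+11 Pa
Step 2: E_line = G*b^2/2
b = 0.32 nm = 3.2e-10 m
E_line = 0.5 * 1.25368e+11 * (3.2e-10)^2 = 6.419e-09 J/m


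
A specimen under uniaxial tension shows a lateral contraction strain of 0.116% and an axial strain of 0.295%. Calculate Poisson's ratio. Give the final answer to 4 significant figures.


nu = -epsilon_lat / epsilon_axial
Lateral strain is contraction (negative), so using magnitudes:
nu = 0.116 / 0.295
nu = 0.3932


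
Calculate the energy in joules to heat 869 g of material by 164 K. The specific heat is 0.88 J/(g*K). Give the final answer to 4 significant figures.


Q = m * cp * dT
Q = 869 * 0.88 * 164
Q = 125400 J


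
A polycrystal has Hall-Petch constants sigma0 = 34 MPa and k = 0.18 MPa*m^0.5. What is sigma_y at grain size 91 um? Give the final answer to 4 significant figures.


sigma_y = sigma0 + k / sqrt(d)
d = 91 um = 9.1e-05 m
sigma_y = 34 + 0.18 / sqrt(9.1e-05)
sigma_y = 52.87 MPa


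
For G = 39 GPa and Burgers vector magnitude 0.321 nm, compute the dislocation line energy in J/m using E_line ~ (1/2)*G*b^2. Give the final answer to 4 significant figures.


E = G*b^2/2
b = 0.321 nm = 3.21e-10 m
G = 39 GPa = 3.9e+10 Pa
E = 0.5 * 3.9e+10 * (3.21e-10)^2
E = 2.009e-09 J/m


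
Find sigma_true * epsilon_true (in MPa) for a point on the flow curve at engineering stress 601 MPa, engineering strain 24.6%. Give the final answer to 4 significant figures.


sigma_true = sigma_eng * (1 + epsilon_eng)
sigma_true = 601 * (1 + 0.246) = 748.846 MPa
epsilon_true = ln(1 + epsilon_eng)
epsilon_true = ln(1 + 0.246) = 0.219938
sigma_true * epsilon_true = 748.846 * 0.219938 = 164.7 MPa


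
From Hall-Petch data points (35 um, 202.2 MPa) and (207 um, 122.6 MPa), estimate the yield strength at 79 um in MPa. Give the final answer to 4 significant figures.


sigma_y = sigma0 + k / sqrt(d)
1/sqrt(d1) = 1/sqrt(3.5e-05) = 169.031;  1/sqrt(d2) = 69.5048
k = (sigma1 - sigma2) / (1/sqrt(d1) - 1/sqrt(d2)) = (202.2 - 122.6) / (169.031 - 69.5048) = 0.799791 MPa*m^0.5
sigma0 = sigma1 - k/sqrt(d1) = 202.2 - 0.799791*169.031 = 67.0107 MPa
sigma_y(d3) = 67.0107 + 0.799791 / sqrt(7.9e-05) = 157 MPa


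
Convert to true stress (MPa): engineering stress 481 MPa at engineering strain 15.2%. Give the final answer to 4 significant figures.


sigma_true = sigma_eng * (1 + epsilon_eng)
sigma_true = 481 * (1 + 0.152)
sigma_true = 554.1 MPa


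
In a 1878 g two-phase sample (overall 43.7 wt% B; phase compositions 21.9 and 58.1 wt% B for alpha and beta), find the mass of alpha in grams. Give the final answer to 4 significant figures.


f_alpha = (C_beta - C0) / (C_beta - C_alpha)
f_alpha = (58.1 - 43.7) / (58.1 - 21.9) = 0.39779
m_alpha = f_alpha * m_total = 0.39779 * 1878 = 747 g


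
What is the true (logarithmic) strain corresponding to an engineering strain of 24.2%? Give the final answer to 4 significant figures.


epsilon_true = ln(1 + epsilon_eng)
epsilon_true = ln(1 + 0.242)
epsilon_true = 0.2167


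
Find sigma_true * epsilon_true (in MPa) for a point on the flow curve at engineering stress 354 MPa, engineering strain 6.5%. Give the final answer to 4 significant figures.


sigma_true = sigma_eng * (1 + epsilon_eng)
sigma_true = 354 * (1 + 0.065) = 377.01 MPa
epsilon_true = ln(1 + epsilon_eng)
epsilon_true = ln(1 + 0.065) = 0.0629748
sigma_true * epsilon_true = 377.01 * 0.0629748 = 23.74 MPa


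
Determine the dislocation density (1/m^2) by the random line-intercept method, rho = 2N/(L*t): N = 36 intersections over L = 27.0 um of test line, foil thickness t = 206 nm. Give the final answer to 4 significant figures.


rho = 2N / (L * t)
L = 27.0 um = 2.7e-05 m, t = 206 nm = 2.06e-07 m
rho = 2 * 36 / (2.7e-05 * 2.06e-07)
rho = 1.294e+13 1/m^2


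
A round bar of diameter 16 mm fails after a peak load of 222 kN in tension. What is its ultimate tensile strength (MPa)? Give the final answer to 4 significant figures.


A0 = pi*(d/2)^2 = pi*(16/2)^2 = 201.062 mm^2
UTS = F_max / A0 = 222*1000 / 201.062
UTS = 1104 MPa


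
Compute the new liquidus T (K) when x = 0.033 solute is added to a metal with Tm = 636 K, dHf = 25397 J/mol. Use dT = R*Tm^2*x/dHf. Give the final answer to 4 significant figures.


dT = R*Tm^2*x / dHf
dT = 8.314 * 636^2 * 0.033 / 25397
dT = 4.36974 K
T_new = 636 - 4.36974 = 631.6 K


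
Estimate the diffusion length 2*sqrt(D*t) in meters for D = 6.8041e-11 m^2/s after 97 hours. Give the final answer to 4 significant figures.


t = 97 hr = 349200 s
Diffusion length = 2*sqrt(D*t)
= 2*sqrt(6.8041e-11 * 349200)
= 9.749e-03 m


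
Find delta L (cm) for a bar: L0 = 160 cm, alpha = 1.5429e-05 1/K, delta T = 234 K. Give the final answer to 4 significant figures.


dL = L0 * alpha * dT
dL = 160 * 1.5429e-05 * 234
dL = 0.5777 cm


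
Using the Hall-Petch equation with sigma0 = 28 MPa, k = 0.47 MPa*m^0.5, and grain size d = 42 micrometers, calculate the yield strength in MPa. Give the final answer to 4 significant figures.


sigma_y = sigma0 + k / sqrt(d)
d = 42 um = 4.2e-05 m
sigma_y = 28 + 0.47 / sqrt(4.2e-05)
sigma_y = 100.5 MPa


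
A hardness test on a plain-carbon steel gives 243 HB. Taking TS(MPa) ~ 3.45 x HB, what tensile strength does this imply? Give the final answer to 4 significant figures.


TS (MPa) = 3.45 * HB
TS = 3.45 * 243
TS = 838.4 MPa


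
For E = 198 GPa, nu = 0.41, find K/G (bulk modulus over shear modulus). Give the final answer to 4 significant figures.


G = E / (2*(1+nu))
G = 198 / (2*(1+0.41)) = 70.2128 GPa
K = E / (3*(1-2*nu))
K = 198 / (3*(1-2*0.41)) = 366.667 GPa
K/G = 366.667 / 70.2128 = 5.222


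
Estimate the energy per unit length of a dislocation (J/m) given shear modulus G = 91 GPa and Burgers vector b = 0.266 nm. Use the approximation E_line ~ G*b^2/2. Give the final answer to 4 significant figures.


E = G*b^2/2
b = 0.266 nm = 2.66e-10 m
G = 91 GPa = 9.1e+10 Pa
E = 0.5 * 9.1e+10 * (2.66e-10)^2
E = 3.219e-09 J/m


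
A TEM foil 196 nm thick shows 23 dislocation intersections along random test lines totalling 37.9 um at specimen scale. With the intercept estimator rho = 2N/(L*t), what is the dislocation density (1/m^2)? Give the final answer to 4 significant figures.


rho = 2N / (L * t)
L = 37.9 um = 3.79e-05 m, t = 196 nm = 1.96e-07 m
rho = 2 * 23 / (3.79e-05 * 1.96e-07)
rho = 6.192e+12 1/m^2


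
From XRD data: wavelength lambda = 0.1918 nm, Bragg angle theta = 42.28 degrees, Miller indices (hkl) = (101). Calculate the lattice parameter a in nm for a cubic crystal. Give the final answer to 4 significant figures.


d = lambda / (2*sin(theta))
d = 0.1918 / (2*sin(42.28 deg))
d = 0.142548 nm
a = d * sqrt(h^2+k^2+l^2) = 0.142548 * sqrt(2)
a = 0.2016 nm


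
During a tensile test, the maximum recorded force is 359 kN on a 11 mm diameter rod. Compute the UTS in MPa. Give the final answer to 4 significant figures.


A0 = pi*(d/2)^2 = pi*(11/2)^2 = 95.0332 mm^2
UTS = F_max / A0 = 359*1000 / 95.0332
UTS = 3778 MPa


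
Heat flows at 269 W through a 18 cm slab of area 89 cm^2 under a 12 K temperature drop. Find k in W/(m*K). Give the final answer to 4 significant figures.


k = Q*L / (A*dT)
L = 0.18 m, A = 8.9e-03 m^2
k = 269 * 0.18 / (8.9e-03 * 12)
k = 453.4 W/(m*K)


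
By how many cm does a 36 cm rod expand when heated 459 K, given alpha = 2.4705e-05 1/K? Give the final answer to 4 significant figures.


dL = L0 * alpha * dT
dL = 36 * 2.4705e-05 * 459
dL = 0.4082 cm


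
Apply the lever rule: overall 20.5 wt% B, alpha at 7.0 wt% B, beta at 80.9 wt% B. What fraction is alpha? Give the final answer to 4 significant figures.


f_alpha = (C_beta - C0) / (C_beta - C_alpha)
f_alpha = (80.9 - 20.5) / (80.9 - 7.0)
f_alpha = 0.8173


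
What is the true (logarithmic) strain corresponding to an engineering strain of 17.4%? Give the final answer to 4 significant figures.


epsilon_true = ln(1 + epsilon_eng)
epsilon_true = ln(1 + 0.174)
epsilon_true = 0.1604


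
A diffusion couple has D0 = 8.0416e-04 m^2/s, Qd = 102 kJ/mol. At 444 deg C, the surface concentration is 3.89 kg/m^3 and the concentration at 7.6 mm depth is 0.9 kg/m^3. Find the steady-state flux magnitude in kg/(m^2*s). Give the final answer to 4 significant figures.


Step 1: D = D0 * exp(-Qd/(R*T))
T = 444 + 273.15 = 717.15 K
D = 8.0416e-04 * exp(-102e3 / (8.314 * 717.15)) = 2.99061e-11 m^2/s
Step 2: J = D * (C1 - C2) / dx
J = 2.99061e-11 * (3.89 - 0.9) / 7.6e-03
J = 1.177e-08 kg/(m^2*s)


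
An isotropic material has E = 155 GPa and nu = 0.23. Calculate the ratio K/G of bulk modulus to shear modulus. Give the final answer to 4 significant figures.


G = E / (2*(1+nu))
G = 155 / (2*(1+0.23)) = 63.0081 GPa
K = E / (3*(1-2*nu))
K = 155 / (3*(1-2*0.23)) = 95.679 GPa
K/G = 95.679 / 63.0081 = 1.519


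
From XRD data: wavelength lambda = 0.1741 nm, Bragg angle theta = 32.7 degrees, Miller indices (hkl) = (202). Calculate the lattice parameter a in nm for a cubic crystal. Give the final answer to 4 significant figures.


d = lambda / (2*sin(theta))
d = 0.1741 / (2*sin(32.7 deg))
d = 0.161132 nm
a = d * sqrt(h^2+k^2+l^2) = 0.161132 * sqrt(8)
a = 0.4558 nm


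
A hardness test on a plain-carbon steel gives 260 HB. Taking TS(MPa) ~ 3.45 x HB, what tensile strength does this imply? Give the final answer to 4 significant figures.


TS (MPa) = 3.45 * HB
TS = 3.45 * 260
TS = 897 MPa


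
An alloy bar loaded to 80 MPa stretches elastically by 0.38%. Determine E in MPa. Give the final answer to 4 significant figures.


E = sigma / epsilon
epsilon = 0.38% = 3.8e-03
E = 80 / 3.8e-03
E = 21050 MPa


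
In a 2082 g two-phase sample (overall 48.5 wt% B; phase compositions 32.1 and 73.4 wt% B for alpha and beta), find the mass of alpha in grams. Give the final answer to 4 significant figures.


f_alpha = (C_beta - C0) / (C_beta - C_alpha)
f_alpha = (73.4 - 48.5) / (73.4 - 32.1) = 0.602906
m_alpha = f_alpha * m_total = 0.602906 * 2082 = 1255 g


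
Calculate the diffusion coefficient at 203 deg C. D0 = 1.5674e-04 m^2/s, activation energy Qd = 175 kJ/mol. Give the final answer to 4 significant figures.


D = D0 * exp(-Qd / (R*T))
T = 476.15 K
D = 1.5674e-04 * exp(-175e3 / (8.314 * 476.15))
D = 9.923e-24 m^2/s


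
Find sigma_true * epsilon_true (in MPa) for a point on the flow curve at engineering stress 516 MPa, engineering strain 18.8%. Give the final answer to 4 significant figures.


sigma_true = sigma_eng * (1 + epsilon_eng)
sigma_true = 516 * (1 + 0.188) = 613.008 MPa
epsilon_true = ln(1 + epsilon_eng)
epsilon_true = ln(1 + 0.188) = 0.172271
sigma_true * epsilon_true = 613.008 * 0.172271 = 105.6 MPa


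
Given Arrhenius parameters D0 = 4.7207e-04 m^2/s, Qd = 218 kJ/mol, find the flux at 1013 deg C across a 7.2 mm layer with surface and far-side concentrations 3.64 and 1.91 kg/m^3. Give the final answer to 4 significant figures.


Step 1: D = D0 * exp(-Qd/(R*T))
T = 1013 + 273.15 = 1286.15 K
D = 4.7207e-04 * exp(-218e3 / (8.314 * 1286.15)) = 6.60714e-13 m^2/s
Step 2: J = D * (C1 - C2) / dx
J = 6.60714e-13 * (3.64 - 1.91) / 7.2e-03
J = 1.588e-10 kg/(m^2*s)


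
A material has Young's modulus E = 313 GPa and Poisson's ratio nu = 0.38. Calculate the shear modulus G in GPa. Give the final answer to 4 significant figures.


G = E / (2*(1+nu))
G = 313 / (2*(1+0.38))
G = 113.4 GPa


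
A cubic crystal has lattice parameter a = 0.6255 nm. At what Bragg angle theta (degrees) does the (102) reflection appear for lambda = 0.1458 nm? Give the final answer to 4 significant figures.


d = a / sqrt(h^2+k^2+l^2)
d = 0.6255 / sqrt(5) = 0.279732 nm
lambda = 2*d*sin(theta)  =>  sin(theta) = lambda / (2*d)
sin(theta) = 0.1458 / (2 * 0.279732) = 0.260606
theta = 15.11 deg


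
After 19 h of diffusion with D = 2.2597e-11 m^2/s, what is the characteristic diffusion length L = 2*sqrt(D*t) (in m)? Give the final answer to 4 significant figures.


t = 19 hr = 68400 s
Diffusion length = 2*sqrt(D*t)
= 2*sqrt(2.2597e-11 * 68400)
= 2.486e-03 m


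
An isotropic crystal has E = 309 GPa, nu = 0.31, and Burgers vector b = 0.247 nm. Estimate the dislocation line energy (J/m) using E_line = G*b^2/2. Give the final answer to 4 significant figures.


Step 1: G = E / (2*(1+nu))
G = 309 / (2*(1+0.31)) = 117.939 GPa = 1.17939e+11 Pa
Step 2: E_line = G*b^2/2
b = 0.247 nm = 2.47e-10 m
E_line = 0.5 * 1.17939e+11 * (2.47e-10)^2 = 3.598e-09 J/m


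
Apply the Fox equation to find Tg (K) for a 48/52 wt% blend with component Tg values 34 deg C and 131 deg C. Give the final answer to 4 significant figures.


1/Tg = w1/Tg1 + w2/Tg2 (in Kelvin)
Tg1 = 307.15 K, Tg2 = 404.15 K
1/Tg = 0.48/307.15 + 0.52/404.15
Tg = 351 K


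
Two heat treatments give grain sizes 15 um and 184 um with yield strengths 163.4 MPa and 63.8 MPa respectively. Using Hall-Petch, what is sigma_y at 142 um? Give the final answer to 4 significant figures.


sigma_y = sigma0 + k / sqrt(d)
1/sqrt(d1) = 1/sqrt(1.5e-05) = 258.199;  1/sqrt(d2) = 73.721
k = (sigma1 - sigma2) / (1/sqrt(d1) - 1/sqrt(d2)) = (163.4 - 63.8) / (258.199 - 73.721) = 0.539902 MPa*m^0.5
sigma0 = sigma1 - k/sqrt(d1) = 163.4 - 0.539902*258.199 = 23.9979 MPa
sigma_y(d3) = 23.9979 + 0.539902 / sqrt(1.42e-04) = 69.31 MPa


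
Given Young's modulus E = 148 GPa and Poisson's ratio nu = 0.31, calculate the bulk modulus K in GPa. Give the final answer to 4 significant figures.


K = E / (3*(1-2*nu))
K = 148 / (3*(1-2*0.31))
K = 129.8 GPa


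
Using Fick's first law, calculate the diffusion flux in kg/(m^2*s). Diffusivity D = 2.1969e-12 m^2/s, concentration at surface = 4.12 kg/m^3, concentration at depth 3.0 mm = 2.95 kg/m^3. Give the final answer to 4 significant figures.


J = -D * (dC/dx) = D * (C1 - C2) / dx
J = 2.1969e-12 * (4.12 - 2.95) / 3e-03
J = 8.568e-10 kg/(m^2*s)


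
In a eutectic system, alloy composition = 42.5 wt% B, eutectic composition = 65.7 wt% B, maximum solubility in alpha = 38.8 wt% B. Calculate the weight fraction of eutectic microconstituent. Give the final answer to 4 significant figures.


f_primary = (C_e - C0) / (C_e - C_alpha_max)
f_primary = (65.7 - 42.5) / (65.7 - 38.8)
f_primary = 0.862454
f_eutectic = 1 - 0.862454 = 0.1375


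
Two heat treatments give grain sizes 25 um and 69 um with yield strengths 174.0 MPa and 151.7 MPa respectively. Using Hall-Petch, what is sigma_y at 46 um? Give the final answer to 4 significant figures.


sigma_y = sigma0 + k / sqrt(d)
1/sqrt(d1) = 1/sqrt(2.5e-05) = 200;  1/sqrt(d2) = 120.386
k = (sigma1 - sigma2) / (1/sqrt(d1) - 1/sqrt(d2)) = (174.0 - 151.7) / (200 - 120.386) = 0.280101 MPa*m^0.5
sigma0 = sigma1 - k/sqrt(d1) = 174.0 - 0.280101*200 = 117.98 MPa
sigma_y(d3) = 117.98 + 0.280101 / sqrt(4.6e-05) = 159.3 MPa


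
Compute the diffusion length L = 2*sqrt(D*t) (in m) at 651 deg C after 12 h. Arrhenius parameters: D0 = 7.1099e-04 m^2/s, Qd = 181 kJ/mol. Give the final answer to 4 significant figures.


Step 1: D = D0 * exp(-Qd/(R*T))
T = 924.15 K
D = 7.1099e-04 * exp(-181e3 / (8.314 * 924.15)) = 4.17873e-14 m^2/s
Step 2: L = 2*sqrt(D*t)
t = 12 h = 43200 s
L = 2*sqrt(4.17873e-14 * 43200) = 8.498e-05 m


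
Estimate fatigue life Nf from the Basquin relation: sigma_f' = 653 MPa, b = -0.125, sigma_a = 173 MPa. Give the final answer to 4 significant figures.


sigma_a = sigma_f' * (2*Nf)^b
2*Nf = (sigma_a / sigma_f')^(1/b)
2*Nf = (173 / 653)^(1/-0.125)
2*Nf = 41203.7
Nf = 20600 cycles


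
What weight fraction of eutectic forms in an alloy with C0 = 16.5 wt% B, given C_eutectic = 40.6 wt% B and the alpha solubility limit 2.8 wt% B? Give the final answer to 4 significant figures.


f_primary = (C_e - C0) / (C_e - C_alpha_max)
f_primary = (40.6 - 16.5) / (40.6 - 2.8)
f_primary = 0.637566
f_eutectic = 1 - 0.637566 = 0.3624


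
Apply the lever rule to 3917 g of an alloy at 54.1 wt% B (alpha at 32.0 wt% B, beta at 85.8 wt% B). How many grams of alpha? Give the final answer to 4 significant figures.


f_alpha = (C_beta - C0) / (C_beta - C_alpha)
f_alpha = (85.8 - 54.1) / (85.8 - 32.0) = 0.589219
m_alpha = f_alpha * m_total = 0.589219 * 3917 = 2308 g


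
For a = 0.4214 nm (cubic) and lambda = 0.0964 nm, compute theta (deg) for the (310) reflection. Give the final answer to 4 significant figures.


d = a / sqrt(h^2+k^2+l^2)
d = 0.4214 / sqrt(10) = 0.133258 nm
lambda = 2*d*sin(theta)  =>  sin(theta) = lambda / (2*d)
sin(theta) = 0.0964 / (2 * 0.133258) = 0.361703
theta = 21.2 deg


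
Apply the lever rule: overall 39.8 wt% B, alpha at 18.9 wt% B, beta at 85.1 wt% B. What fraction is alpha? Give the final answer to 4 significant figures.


f_alpha = (C_beta - C0) / (C_beta - C_alpha)
f_alpha = (85.1 - 39.8) / (85.1 - 18.9)
f_alpha = 0.6843


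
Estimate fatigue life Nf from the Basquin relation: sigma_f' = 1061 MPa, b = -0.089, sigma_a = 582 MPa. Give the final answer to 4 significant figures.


sigma_a = sigma_f' * (2*Nf)^b
2*Nf = (sigma_a / sigma_f')^(1/b)
2*Nf = (582 / 1061)^(1/-0.089)
2*Nf = 851.631
Nf = 425.8 cycles


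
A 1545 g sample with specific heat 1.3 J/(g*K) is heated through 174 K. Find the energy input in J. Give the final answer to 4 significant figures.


Q = m * cp * dT
Q = 1545 * 1.3 * 174
Q = 349500 J


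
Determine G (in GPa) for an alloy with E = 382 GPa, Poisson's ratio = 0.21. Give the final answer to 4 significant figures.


G = E / (2*(1+nu))
G = 382 / (2*(1+0.21))
G = 157.9 GPa


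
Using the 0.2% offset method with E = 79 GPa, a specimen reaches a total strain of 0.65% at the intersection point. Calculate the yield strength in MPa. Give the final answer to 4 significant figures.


Offset strain = 0.002
Elastic strain at yield = total_strain - offset = 6.5e-03 - 0.002 = 4.5e-03
sigma_y = E * elastic_strain = 79000 * 4.5e-03
sigma_y = 355.5 MPa


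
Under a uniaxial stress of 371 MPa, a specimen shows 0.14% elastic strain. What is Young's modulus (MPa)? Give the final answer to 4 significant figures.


E = sigma / epsilon
epsilon = 0.14% = 1.4e-03
E = 371 / 1.4e-03
E = 265000 MPa


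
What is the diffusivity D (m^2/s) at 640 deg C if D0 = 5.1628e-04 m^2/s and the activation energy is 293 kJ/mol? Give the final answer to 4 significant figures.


D = D0 * exp(-Qd / (R*T))
T = 913.15 K
D = 5.1628e-04 * exp(-293e3 / (8.314 * 913.15))
D = 8.951e-21 m^2/s


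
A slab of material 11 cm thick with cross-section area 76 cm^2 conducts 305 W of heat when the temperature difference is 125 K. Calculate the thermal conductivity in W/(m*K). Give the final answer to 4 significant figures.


k = Q*L / (A*dT)
L = 0.11 m, A = 7.6e-03 m^2
k = 305 * 0.11 / (7.6e-03 * 125)
k = 35.32 W/(m*K)


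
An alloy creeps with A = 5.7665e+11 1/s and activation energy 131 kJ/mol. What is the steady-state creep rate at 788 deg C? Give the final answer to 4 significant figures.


rate = A * exp(-Q / (R*T))
T = 788 + 273.15 = 1061.15 K
rate = 5.7665e+11 * exp(-131e3 / (8.314 * 1061.15))
rate = 205200 1/s


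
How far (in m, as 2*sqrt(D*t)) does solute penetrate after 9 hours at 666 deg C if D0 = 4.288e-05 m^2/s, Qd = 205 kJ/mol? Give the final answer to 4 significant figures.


Step 1: D = D0 * exp(-Qd/(R*T))
T = 939.15 K
D = 4.288e-05 * exp(-205e3 / (8.314 * 939.15)) = 1.69799e-16 m^2/s
Step 2: L = 2*sqrt(D*t)
t = 9 h = 32400 s
L = 2*sqrt(1.69799e-16 * 32400) = 4.691e-06 m


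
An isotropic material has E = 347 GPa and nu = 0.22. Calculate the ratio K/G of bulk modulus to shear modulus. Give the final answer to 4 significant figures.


G = E / (2*(1+nu))
G = 347 / (2*(1+0.22)) = 142.213 GPa
K = E / (3*(1-2*nu))
K = 347 / (3*(1-2*0.22)) = 206.548 GPa
K/G = 206.548 / 142.213 = 1.452


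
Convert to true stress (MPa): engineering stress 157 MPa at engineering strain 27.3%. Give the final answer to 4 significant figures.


sigma_true = sigma_eng * (1 + epsilon_eng)
sigma_true = 157 * (1 + 0.273)
sigma_true = 199.9 MPa


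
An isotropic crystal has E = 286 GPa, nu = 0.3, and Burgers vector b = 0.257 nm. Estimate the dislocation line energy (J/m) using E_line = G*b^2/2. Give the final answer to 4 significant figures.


Step 1: G = E / (2*(1+nu))
G = 286 / (2*(1+0.3)) = 110 GPa = 1.1e+11 Pa
Step 2: E_line = G*b^2/2
b = 0.257 nm = 2.57e-10 m
E_line = 0.5 * 1.1e+11 * (2.57e-10)^2 = 3.633e-09 J/m


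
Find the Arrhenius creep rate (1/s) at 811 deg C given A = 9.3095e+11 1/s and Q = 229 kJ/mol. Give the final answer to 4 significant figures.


rate = A * exp(-Q / (R*T))
T = 811 + 273.15 = 1084.15 K
rate = 9.3095e+11 * exp(-229e3 / (8.314 * 1084.15))
rate = 8.615 1/s


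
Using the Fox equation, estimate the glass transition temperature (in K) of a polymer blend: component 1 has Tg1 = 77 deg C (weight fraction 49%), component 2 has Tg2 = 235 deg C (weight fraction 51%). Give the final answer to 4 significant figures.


1/Tg = w1/Tg1 + w2/Tg2 (in Kelvin)
Tg1 = 350.15 K, Tg2 = 508.15 K
1/Tg = 0.49/350.15 + 0.51/508.15
Tg = 416.1 K


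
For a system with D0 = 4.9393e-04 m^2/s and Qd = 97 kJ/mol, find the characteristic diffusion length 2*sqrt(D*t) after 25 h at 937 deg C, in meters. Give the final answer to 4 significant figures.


Step 1: D = D0 * exp(-Qd/(R*T))
T = 1210.15 K
D = 4.9393e-04 * exp(-97e3 / (8.314 * 1210.15)) = 3.21091e-08 m^2/s
Step 2: L = 2*sqrt(D*t)
t = 25 h = 90000 s
L = 2*sqrt(3.21091e-08 * 90000) = 0.1075 m


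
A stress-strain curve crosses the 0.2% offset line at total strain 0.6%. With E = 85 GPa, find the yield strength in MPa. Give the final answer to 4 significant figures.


Offset strain = 0.002
Elastic strain at yield = total_strain - offset = 6e-03 - 0.002 = 4e-03
sigma_y = E * elastic_strain = 85000 * 4e-03
sigma_y = 340 MPa


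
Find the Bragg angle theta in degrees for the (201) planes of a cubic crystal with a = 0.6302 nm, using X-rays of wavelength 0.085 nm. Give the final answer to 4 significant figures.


d = a / sqrt(h^2+k^2+l^2)
d = 0.6302 / sqrt(5) = 0.281834 nm
lambda = 2*d*sin(theta)  =>  sin(theta) = lambda / (2*d)
sin(theta) = 0.085 / (2 * 0.281834) = 0.150798
theta = 8.673 deg


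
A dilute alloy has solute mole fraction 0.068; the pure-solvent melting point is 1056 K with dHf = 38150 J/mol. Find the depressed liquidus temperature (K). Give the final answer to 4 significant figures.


dT = R*Tm^2*x / dHf
dT = 8.314 * 1056^2 * 0.068 / 38150
dT = 16.5254 K
T_new = 1056 - 16.5254 = 1039 K


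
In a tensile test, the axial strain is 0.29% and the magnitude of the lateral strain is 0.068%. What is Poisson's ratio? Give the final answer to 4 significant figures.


nu = -epsilon_lat / epsilon_axial
Lateral strain is contraction (negative), so using magnitudes:
nu = 0.068 / 0.29
nu = 0.2345


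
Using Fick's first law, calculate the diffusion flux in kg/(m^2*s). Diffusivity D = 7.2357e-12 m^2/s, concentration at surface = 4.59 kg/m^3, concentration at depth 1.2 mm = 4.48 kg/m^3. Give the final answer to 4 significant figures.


J = -D * (dC/dx) = D * (C1 - C2) / dx
J = 7.2357e-12 * (4.59 - 4.48) / 1.2e-03
J = 6.633e-10 kg/(m^2*s)


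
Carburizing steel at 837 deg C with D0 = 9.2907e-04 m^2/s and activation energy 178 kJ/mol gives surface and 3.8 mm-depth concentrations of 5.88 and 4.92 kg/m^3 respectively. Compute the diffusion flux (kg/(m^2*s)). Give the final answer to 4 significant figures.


Step 1: D = D0 * exp(-Qd/(R*T))
T = 837 + 273.15 = 1110.15 K
D = 9.2907e-04 * exp(-178e3 / (8.314 * 1110.15)) = 3.91302e-12 m^2/s
Step 2: J = D * (C1 - C2) / dx
J = 3.91302e-12 * (5.88 - 4.92) / 3.8e-03
J = 9.886e-10 kg/(m^2*s)


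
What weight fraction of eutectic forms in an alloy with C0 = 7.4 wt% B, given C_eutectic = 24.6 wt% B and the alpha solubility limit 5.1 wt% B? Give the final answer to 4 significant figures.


f_primary = (C_e - C0) / (C_e - C_alpha_max)
f_primary = (24.6 - 7.4) / (24.6 - 5.1)
f_primary = 0.882051
f_eutectic = 1 - 0.882051 = 0.1179


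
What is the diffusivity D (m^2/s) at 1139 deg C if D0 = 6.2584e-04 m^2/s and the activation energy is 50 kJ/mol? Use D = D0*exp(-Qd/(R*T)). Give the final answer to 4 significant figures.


D = D0 * exp(-Qd / (R*T))
T = 1412.15 K
D = 6.2584e-04 * exp(-50e3 / (8.314 * 1412.15))
D = 8.85e-06 m^2/s


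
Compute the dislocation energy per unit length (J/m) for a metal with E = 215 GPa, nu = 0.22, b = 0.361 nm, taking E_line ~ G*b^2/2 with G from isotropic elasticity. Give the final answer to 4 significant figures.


Step 1: G = E / (2*(1+nu))
G = 215 / (2*(1+0.22)) = 88.1148 GPa = 8.81148e+10 Pa
Step 2: E_line = G*b^2/2
b = 0.361 nm = 3.61e-10 m
E_line = 0.5 * 8.81148e+10 * (3.61e-10)^2 = 5.742e-09 J/m


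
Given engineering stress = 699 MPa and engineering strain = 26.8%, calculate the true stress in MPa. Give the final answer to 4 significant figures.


sigma_true = sigma_eng * (1 + epsilon_eng)
sigma_true = 699 * (1 + 0.268)
sigma_true = 886.3 MPa


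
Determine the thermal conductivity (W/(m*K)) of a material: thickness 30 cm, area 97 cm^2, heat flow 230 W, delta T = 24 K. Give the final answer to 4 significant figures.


k = Q*L / (A*dT)
L = 0.3 m, A = 9.7e-03 m^2
k = 230 * 0.3 / (9.7e-03 * 24)
k = 296.4 W/(m*K)


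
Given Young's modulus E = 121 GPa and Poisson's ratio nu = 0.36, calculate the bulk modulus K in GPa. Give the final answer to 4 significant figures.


K = E / (3*(1-2*nu))
K = 121 / (3*(1-2*0.36))
K = 144 GPa


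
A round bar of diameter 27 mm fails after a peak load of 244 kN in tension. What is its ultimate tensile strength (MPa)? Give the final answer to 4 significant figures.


A0 = pi*(d/2)^2 = pi*(27/2)^2 = 572.555 mm^2
UTS = F_max / A0 = 244*1000 / 572.555
UTS = 426.2 MPa


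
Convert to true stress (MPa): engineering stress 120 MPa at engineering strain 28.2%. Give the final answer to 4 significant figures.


sigma_true = sigma_eng * (1 + epsilon_eng)
sigma_true = 120 * (1 + 0.282)
sigma_true = 153.8 MPa


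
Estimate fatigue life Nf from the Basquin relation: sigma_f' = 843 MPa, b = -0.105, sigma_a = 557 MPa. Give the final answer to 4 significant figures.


sigma_a = sigma_f' * (2*Nf)^b
2*Nf = (sigma_a / sigma_f')^(1/b)
2*Nf = (557 / 843)^(1/-0.105)
2*Nf = 51.7634
Nf = 25.88 cycles


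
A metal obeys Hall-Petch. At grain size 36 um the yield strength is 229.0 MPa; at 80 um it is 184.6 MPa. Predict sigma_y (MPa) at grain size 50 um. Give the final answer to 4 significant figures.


sigma_y = sigma0 + k / sqrt(d)
1/sqrt(d1) = 1/sqrt(3.6e-05) = 166.667;  1/sqrt(d2) = 111.803
k = (sigma1 - sigma2) / (1/sqrt(d1) - 1/sqrt(d2)) = (229.0 - 184.6) / (166.667 - 111.803) = 0.809285 MPa*m^0.5
sigma0 = sigma1 - k/sqrt(d1) = 229.0 - 0.809285*166.667 = 94.1192 MPa
sigma_y(d3) = 94.1192 + 0.809285 / sqrt(5e-05) = 208.6 MPa


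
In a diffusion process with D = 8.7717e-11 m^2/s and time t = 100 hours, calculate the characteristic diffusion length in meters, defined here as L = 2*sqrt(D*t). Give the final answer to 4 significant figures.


t = 100 hr = 360000 s
Diffusion length = 2*sqrt(D*t)
= 2*sqrt(8.7717e-11 * 360000)
= 0.01124 m


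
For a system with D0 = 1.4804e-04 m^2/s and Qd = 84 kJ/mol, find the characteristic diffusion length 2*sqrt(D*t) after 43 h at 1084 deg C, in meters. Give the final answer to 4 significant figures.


Step 1: D = D0 * exp(-Qd/(R*T))
T = 1357.15 K
D = 1.4804e-04 * exp(-84e3 / (8.314 * 1357.15)) = 8.65426e-08 m^2/s
Step 2: L = 2*sqrt(D*t)
t = 43 h = 154800 s
L = 2*sqrt(8.65426e-08 * 154800) = 0.2315 m


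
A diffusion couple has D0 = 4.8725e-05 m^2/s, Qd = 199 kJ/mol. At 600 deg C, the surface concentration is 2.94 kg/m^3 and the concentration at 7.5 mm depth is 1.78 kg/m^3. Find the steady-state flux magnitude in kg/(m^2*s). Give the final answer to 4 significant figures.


Step 1: D = D0 * exp(-Qd/(R*T))
T = 600 + 273.15 = 873.15 K
D = 4.8725e-05 * exp(-199e3 / (8.314 * 873.15)) = 6.06041e-17 m^2/s
Step 2: J = D * (C1 - C2) / dx
J = 6.06041e-17 * (2.94 - 1.78) / 7.5e-03
J = 9.373e-15 kg/(m^2*s)


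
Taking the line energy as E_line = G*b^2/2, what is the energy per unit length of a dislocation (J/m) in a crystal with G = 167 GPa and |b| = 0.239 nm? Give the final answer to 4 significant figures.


E = G*b^2/2
b = 0.239 nm = 2.39e-10 m
G = 167 GPa = 1.67e+11 Pa
E = 0.5 * 1.67e+11 * (2.39e-10)^2
E = 4.77e-09 J/m


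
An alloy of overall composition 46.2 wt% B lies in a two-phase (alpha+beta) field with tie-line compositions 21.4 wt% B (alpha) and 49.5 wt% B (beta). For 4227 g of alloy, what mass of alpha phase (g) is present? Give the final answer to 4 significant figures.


f_alpha = (C_beta - C0) / (C_beta - C_alpha)
f_alpha = (49.5 - 46.2) / (49.5 - 21.4) = 0.117438
m_alpha = f_alpha * m_total = 0.117438 * 4227 = 496.4 g


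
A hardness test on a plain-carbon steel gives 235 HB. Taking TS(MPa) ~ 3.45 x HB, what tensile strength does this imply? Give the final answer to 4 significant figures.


TS (MPa) = 3.45 * HB
TS = 3.45 * 235
TS = 810.8 MPa


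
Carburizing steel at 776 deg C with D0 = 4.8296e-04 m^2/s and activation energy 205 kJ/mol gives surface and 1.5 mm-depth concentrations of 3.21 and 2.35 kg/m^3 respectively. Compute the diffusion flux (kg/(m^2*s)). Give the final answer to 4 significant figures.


Step 1: D = D0 * exp(-Qd/(R*T))
T = 776 + 273.15 = 1049.15 K
D = 4.8296e-04 * exp(-205e3 / (8.314 * 1049.15)) = 2.99977e-14 m^2/s
Step 2: J = D * (C1 - C2) / dx
J = 2.99977e-14 * (3.21 - 2.35) / 1.5e-03
J = 1.72e-11 kg/(m^2*s)


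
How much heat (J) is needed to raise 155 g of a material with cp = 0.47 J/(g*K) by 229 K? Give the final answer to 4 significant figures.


Q = m * cp * dT
Q = 155 * 0.47 * 229
Q = 16680 J


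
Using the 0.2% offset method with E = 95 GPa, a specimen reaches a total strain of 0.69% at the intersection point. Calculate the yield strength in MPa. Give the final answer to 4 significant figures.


Offset strain = 0.002
Elastic strain at yield = total_strain - offset = 6.9e-03 - 0.002 = 4.9e-03
sigma_y = E * elastic_strain = 95000 * 4.9e-03
sigma_y = 465.5 MPa


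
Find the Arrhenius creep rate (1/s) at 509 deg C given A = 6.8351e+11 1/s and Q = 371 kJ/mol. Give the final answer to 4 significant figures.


rate = A * exp(-Q / (R*T))
T = 509 + 273.15 = 782.15 K
rate = 6.8351e+11 * exp(-371e3 / (8.314 * 782.15))
rate = 1.141e-13 1/s


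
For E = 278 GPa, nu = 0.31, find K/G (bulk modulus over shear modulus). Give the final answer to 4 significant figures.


G = E / (2*(1+nu))
G = 278 / (2*(1+0.31)) = 106.107 GPa
K = E / (3*(1-2*nu))
K = 278 / (3*(1-2*0.31)) = 243.86 GPa
K/G = 243.86 / 106.107 = 2.298


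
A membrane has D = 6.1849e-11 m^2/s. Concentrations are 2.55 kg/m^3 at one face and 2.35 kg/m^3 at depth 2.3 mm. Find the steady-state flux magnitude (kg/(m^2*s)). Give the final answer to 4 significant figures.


J = -D * (dC/dx) = D * (C1 - C2) / dx
J = 6.1849e-11 * (2.55 - 2.35) / 2.3e-03
J = 5.378e-09 kg/(m^2*s)


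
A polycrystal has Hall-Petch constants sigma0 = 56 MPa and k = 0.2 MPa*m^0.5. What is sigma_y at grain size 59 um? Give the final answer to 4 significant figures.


sigma_y = sigma0 + k / sqrt(d)
d = 59 um = 5.9e-05 m
sigma_y = 56 + 0.2 / sqrt(5.9e-05)
sigma_y = 82.04 MPa


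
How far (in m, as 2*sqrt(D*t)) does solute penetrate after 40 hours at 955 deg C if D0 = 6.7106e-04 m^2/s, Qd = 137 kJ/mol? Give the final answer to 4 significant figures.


Step 1: D = D0 * exp(-Qd/(R*T))
T = 1228.15 K
D = 6.7106e-04 * exp(-137e3 / (8.314 * 1228.15)) = 9.99499e-10 m^2/s
Step 2: L = 2*sqrt(D*t)
t = 40 h = 144000 s
L = 2*sqrt(9.99499e-10 * 144000) = 0.02399 m


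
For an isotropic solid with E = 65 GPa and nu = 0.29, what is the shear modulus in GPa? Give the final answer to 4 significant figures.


G = E / (2*(1+nu))
G = 65 / (2*(1+0.29))
G = 25.19 GPa


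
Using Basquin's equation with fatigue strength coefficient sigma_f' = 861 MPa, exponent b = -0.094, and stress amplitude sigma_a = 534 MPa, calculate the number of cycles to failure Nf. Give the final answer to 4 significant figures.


sigma_a = sigma_f' * (2*Nf)^b
2*Nf = (sigma_a / sigma_f')^(1/b)
2*Nf = (534 / 861)^(1/-0.094)
2*Nf = 161.08
Nf = 80.54 cycles


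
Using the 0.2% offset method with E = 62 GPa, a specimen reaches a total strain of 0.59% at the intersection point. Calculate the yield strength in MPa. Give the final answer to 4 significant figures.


Offset strain = 0.002
Elastic strain at yield = total_strain - offset = 5.9e-03 - 0.002 = 3.9e-03
sigma_y = E * elastic_strain = 62000 * 3.9e-03
sigma_y = 241.8 MPa


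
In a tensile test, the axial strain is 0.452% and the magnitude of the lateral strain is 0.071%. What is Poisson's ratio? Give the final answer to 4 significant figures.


nu = -epsilon_lat / epsilon_axial
Lateral strain is contraction (negative), so using magnitudes:
nu = 0.071 / 0.452
nu = 0.1571


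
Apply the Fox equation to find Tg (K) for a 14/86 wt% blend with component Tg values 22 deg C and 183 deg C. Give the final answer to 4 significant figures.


1/Tg = w1/Tg1 + w2/Tg2 (in Kelvin)
Tg1 = 295.15 K, Tg2 = 456.15 K
1/Tg = 0.14/295.15 + 0.86/456.15
Tg = 423.8 K


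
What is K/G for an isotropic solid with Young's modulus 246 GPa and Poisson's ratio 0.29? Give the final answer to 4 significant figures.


G = E / (2*(1+nu))
G = 246 / (2*(1+0.29)) = 95.3488 GPa
K = E / (3*(1-2*nu))
K = 246 / (3*(1-2*0.29)) = 195.238 GPa
K/G = 195.238 / 95.3488 = 2.048


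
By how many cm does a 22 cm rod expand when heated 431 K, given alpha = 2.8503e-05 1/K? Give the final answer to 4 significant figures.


dL = L0 * alpha * dT
dL = 22 * 2.8503e-05 * 431
dL = 0.2703 cm


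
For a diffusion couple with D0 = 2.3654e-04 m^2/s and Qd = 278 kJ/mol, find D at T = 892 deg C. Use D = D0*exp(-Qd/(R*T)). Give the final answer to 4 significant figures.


D = D0 * exp(-Qd / (R*T))
T = 1165.15 K
D = 2.3654e-04 * exp(-278e3 / (8.314 * 1165.15))
D = 8.137e-17 m^2/s


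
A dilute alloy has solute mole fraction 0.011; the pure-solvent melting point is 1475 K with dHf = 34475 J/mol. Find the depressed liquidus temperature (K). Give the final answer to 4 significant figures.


dT = R*Tm^2*x / dHf
dT = 8.314 * 1475^2 * 0.011 / 34475
dT = 5.77142 K
T_new = 1475 - 5.77142 = 1469 K


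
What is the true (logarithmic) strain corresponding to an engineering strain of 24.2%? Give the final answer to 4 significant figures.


epsilon_true = ln(1 + epsilon_eng)
epsilon_true = ln(1 + 0.242)
epsilon_true = 0.2167


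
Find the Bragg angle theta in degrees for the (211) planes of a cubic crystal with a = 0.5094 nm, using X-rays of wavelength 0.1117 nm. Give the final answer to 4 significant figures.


d = a / sqrt(h^2+k^2+l^2)
d = 0.5094 / sqrt(6) = 0.207962 nm
lambda = 2*d*sin(theta)  =>  sin(theta) = lambda / (2*d)
sin(theta) = 0.1117 / (2 * 0.207962) = 0.268559
theta = 15.58 deg


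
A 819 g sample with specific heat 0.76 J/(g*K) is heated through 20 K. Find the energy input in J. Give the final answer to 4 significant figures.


Q = m * cp * dT
Q = 819 * 0.76 * 20
Q = 12450 J


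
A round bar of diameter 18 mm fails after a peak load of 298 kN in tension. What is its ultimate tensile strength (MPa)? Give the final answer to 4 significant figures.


A0 = pi*(d/2)^2 = pi*(18/2)^2 = 254.469 mm^2
UTS = F_max / A0 = 298*1000 / 254.469
UTS = 1171 MPa


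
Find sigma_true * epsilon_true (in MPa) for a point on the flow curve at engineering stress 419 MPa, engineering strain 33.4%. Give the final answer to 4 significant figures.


sigma_true = sigma_eng * (1 + epsilon_eng)
sigma_true = 419 * (1 + 0.334) = 558.946 MPa
epsilon_true = ln(1 + epsilon_eng)
epsilon_true = ln(1 + 0.334) = 0.288182
sigma_true * epsilon_true = 558.946 * 0.288182 = 161.1 MPa


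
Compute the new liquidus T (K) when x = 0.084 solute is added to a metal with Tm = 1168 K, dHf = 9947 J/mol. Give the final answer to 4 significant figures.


dT = R*Tm^2*x / dHf
dT = 8.314 * 1168^2 * 0.084 / 9947
dT = 95.7818 K
T_new = 1168 - 95.7818 = 1072 K


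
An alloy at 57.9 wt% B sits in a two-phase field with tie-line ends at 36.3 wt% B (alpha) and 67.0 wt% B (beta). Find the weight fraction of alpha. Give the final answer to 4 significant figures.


f_alpha = (C_beta - C0) / (C_beta - C_alpha)
f_alpha = (67.0 - 57.9) / (67.0 - 36.3)
f_alpha = 0.2964


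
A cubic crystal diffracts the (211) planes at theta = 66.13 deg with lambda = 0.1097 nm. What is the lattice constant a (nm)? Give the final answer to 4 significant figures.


d = lambda / (2*sin(theta))
d = 0.1097 / (2*sin(66.13 deg))
d = 0.0599804 nm
a = d * sqrt(h^2+k^2+l^2) = 0.0599804 * sqrt(6)
a = 0.1469 nm


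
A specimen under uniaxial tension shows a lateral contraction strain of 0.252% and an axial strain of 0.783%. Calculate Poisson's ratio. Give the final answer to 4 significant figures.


nu = -epsilon_lat / epsilon_axial
Lateral strain is contraction (negative), so using magnitudes:
nu = 0.252 / 0.783
nu = 0.3218


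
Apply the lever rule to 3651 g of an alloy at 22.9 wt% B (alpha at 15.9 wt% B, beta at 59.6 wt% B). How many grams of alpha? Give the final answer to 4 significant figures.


f_alpha = (C_beta - C0) / (C_beta - C_alpha)
f_alpha = (59.6 - 22.9) / (59.6 - 15.9) = 0.839817
m_alpha = f_alpha * m_total = 0.839817 * 3651 = 3066 g


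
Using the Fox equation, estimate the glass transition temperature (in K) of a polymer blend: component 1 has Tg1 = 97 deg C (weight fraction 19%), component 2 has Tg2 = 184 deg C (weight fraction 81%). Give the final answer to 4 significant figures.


1/Tg = w1/Tg1 + w2/Tg2 (in Kelvin)
Tg1 = 370.15 K, Tg2 = 457.15 K
1/Tg = 0.19/370.15 + 0.81/457.15
Tg = 437.6 K


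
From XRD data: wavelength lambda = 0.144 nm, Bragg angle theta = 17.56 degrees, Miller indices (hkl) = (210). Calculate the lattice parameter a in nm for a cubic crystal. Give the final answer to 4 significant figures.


d = lambda / (2*sin(theta))
d = 0.144 / (2*sin(17.56 deg))
d = 0.238644 nm
a = d * sqrt(h^2+k^2+l^2) = 0.238644 * sqrt(5)
a = 0.5336 nm


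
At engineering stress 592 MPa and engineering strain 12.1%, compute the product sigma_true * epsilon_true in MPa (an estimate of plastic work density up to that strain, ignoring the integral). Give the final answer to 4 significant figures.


sigma_true = sigma_eng * (1 + epsilon_eng)
sigma_true = 592 * (1 + 0.121) = 663.632 MPa
epsilon_true = ln(1 + epsilon_eng)
epsilon_true = ln(1 + 0.121) = 0.114221
sigma_true * epsilon_true = 663.632 * 0.114221 = 75.8 MPa


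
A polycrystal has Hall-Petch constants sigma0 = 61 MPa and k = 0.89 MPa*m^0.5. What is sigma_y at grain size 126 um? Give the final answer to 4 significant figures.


sigma_y = sigma0 + k / sqrt(d)
d = 126 um = 1.26e-04 m
sigma_y = 61 + 0.89 / sqrt(1.26e-04)
sigma_y = 140.3 MPa
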